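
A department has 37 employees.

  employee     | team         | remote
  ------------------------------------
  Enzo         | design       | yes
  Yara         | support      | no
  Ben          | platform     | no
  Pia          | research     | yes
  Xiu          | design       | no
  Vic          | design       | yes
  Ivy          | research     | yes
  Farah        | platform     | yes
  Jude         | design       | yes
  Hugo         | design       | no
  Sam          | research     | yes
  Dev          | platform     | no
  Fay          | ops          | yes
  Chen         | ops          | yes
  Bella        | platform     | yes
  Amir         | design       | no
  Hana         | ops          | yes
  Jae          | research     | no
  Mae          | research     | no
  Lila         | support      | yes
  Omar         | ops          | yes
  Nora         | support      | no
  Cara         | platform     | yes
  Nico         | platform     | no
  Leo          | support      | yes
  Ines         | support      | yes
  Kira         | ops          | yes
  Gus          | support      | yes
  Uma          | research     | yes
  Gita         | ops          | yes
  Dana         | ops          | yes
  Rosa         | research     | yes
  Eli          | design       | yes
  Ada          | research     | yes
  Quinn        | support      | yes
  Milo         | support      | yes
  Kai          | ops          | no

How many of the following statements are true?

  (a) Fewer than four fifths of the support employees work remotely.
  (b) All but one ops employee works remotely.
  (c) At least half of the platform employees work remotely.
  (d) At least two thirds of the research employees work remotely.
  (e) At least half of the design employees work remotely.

(a) support: |A| = 8, |A ∩ B| = 6; needs |A ∩ B| / |A| < 4/5 — true.
(b) ops: |A| = 8, |A ∩ B| = 7; needs |A ∖ B| = 1 — true.
(c) platform: |A| = 6, |A ∩ B| = 3; needs |A ∩ B| ≥ |A ∖ B| — true.
(d) research: |A| = 8, |A ∩ B| = 6; needs |A ∩ B| / |A| ≥ 2/3 — true.
(e) design: |A| = 7, |A ∩ B| = 4; needs |A ∩ B| ≥ |A ∖ B| — true.

5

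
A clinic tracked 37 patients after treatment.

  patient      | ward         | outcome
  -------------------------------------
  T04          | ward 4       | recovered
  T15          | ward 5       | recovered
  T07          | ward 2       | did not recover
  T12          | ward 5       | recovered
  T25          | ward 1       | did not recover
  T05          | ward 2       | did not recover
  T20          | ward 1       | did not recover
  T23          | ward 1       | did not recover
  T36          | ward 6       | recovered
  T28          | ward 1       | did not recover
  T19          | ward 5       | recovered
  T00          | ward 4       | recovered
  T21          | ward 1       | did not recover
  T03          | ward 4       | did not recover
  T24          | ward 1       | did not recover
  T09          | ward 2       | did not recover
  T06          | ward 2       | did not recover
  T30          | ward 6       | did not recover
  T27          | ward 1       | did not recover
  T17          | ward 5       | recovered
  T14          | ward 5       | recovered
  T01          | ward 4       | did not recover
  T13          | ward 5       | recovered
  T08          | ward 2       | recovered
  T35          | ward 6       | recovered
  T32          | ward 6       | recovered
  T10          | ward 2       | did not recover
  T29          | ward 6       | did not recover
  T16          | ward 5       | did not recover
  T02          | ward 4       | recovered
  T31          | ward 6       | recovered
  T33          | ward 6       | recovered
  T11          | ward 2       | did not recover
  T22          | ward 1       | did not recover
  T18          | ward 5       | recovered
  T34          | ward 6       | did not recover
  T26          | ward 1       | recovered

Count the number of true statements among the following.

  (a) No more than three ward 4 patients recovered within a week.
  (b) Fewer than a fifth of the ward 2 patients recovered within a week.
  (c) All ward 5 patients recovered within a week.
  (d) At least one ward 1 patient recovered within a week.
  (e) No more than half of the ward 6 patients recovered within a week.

3

(a) ward 4: |A| = 5, |A ∩ B| = 3; needs |A ∩ B| ≤ 3 — true.
(b) ward 2: |A| = 7, |A ∩ B| = 1; needs |A ∩ B| / |A| < 1/5 — true.
(c) ward 5: |A| = 8, |A ∩ B| = 7; needs A ⊆ B, i.e. every element of A is in B (|A ∖ B| = 0) — false.
(d) ward 1: |A| = 9, |A ∩ B| = 1; needs A ∩ B ≠ ∅ (|A ∩ B| ≥ 1) — true.
(e) ward 6: |A| = 8, |A ∩ B| = 5; needs |A ∩ B| ≤ |A ∖ B| — false.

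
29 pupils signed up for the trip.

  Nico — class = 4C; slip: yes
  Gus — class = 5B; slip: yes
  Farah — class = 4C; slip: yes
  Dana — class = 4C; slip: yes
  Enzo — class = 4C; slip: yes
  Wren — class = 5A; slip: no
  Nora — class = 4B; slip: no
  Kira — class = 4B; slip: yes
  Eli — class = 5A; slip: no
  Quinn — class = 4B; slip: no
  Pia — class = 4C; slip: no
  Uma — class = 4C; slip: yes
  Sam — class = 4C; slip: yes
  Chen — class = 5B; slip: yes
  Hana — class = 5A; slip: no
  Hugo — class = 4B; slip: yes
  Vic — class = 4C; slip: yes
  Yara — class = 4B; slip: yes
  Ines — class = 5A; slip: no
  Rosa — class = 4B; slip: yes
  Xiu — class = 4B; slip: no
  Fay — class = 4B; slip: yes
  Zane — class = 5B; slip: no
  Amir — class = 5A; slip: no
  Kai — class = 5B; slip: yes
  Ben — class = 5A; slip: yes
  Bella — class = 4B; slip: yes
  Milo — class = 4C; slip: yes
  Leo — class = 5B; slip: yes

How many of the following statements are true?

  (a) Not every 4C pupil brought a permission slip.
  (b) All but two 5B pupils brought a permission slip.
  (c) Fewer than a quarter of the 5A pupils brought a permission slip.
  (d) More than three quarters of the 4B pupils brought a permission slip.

2

(a) 4C: |A| = 9, |A ∩ B| = 8; needs A ⊄ B (|A ∖ B| ≥ 1) — true.
(b) 5B: |A| = 5, |A ∩ B| = 4; needs |A ∖ B| = 2 — false.
(c) 5A: |A| = 6, |A ∩ B| = 1; needs |A ∩ B| / |A| < 1/4 — true.
(d) 4B: |A| = 9, |A ∩ B| = 6; needs |A ∩ B| / |A| > 3/4 — false.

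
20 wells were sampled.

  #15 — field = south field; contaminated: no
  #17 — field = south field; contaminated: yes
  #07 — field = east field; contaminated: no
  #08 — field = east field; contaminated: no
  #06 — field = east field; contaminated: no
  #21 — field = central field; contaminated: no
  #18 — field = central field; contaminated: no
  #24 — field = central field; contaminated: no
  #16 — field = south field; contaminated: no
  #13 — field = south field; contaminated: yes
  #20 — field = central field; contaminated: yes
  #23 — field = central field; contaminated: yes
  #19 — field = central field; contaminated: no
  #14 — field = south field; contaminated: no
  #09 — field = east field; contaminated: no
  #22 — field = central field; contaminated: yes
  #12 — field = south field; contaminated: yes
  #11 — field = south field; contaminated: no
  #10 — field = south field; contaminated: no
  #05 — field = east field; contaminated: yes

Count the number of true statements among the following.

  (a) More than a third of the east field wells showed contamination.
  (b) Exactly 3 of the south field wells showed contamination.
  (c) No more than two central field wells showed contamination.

(a) east field: |A| = 5, |A ∩ B| = 1; needs |A ∩ B| / |A| > 1/3 — false.
(b) south field: |A| = 8, |A ∩ B| = 3; needs |A ∩ B| = 3 — true.
(c) central field: |A| = 7, |A ∩ B| = 3; needs |A ∩ B| ≤ 2 — false.

1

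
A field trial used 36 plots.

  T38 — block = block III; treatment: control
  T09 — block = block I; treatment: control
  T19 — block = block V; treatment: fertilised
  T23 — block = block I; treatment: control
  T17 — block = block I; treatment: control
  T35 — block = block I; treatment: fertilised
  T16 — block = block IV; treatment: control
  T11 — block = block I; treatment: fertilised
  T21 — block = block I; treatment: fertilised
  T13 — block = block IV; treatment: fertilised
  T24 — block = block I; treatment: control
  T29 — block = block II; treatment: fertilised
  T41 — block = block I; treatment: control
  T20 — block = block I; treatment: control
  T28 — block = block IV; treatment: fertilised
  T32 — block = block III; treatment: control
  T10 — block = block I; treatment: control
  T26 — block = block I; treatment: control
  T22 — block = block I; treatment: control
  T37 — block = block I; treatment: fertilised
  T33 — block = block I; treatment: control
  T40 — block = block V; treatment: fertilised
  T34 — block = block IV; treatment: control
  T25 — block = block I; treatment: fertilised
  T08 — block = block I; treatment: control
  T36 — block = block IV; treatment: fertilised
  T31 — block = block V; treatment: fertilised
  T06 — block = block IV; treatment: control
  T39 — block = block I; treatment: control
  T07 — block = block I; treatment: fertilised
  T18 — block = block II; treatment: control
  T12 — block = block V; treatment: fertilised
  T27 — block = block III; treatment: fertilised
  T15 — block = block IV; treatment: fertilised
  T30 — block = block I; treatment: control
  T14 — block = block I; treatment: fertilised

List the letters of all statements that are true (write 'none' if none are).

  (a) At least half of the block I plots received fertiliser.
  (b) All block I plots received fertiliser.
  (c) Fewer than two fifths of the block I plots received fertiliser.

(c)

|A| = 20, |A ∩ B| = 7, |A ∖ B| = 13.
(a) |A ∩ B| ≥ |A ∖ B|: fails.
(b) A ⊆ B, i.e. every element of A is in B (|A ∖ B| = 0): fails.
(c) |A ∩ B| / |A| < 2/5: holds.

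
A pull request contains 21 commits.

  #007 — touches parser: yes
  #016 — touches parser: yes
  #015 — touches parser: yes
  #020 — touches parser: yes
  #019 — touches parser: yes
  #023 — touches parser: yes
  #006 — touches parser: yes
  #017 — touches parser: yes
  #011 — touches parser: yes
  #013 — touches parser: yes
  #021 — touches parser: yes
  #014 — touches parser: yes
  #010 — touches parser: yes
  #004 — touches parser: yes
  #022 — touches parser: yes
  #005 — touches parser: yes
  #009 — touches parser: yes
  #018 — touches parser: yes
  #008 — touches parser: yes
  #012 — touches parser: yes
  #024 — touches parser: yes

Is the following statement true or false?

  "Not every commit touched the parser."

False

Truth condition: A ⊄ B (|A ∖ B| ≥ 1).
|A| = 21, |A ∩ B| = 21, |A ∖ B| = 0.
So the statement is false.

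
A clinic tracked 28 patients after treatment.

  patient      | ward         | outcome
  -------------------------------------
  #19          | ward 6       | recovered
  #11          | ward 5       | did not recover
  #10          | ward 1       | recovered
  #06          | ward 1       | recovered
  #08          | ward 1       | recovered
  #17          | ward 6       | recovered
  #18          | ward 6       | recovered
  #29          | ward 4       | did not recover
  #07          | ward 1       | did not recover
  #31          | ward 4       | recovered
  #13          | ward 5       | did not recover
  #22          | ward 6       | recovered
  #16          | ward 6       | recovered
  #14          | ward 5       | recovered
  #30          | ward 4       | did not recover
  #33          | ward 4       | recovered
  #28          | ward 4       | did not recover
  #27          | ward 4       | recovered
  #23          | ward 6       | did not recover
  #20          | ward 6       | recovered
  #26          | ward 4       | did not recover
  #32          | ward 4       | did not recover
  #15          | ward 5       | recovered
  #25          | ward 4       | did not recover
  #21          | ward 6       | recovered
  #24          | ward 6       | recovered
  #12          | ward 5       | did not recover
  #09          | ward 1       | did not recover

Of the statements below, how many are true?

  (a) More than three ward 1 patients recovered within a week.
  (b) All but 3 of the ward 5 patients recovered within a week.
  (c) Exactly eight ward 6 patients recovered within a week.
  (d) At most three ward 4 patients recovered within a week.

(a) ward 1: |A| = 5, |A ∩ B| = 3; needs |A ∩ B| > 3 — false.
(b) ward 5: |A| = 5, |A ∩ B| = 2; needs |A ∖ B| = 3 — true.
(c) ward 6: |A| = 9, |A ∩ B| = 8; needs |A ∩ B| = 8 — true.
(d) ward 4: |A| = 9, |A ∩ B| = 3; needs |A ∩ B| ≤ 3 — true.

3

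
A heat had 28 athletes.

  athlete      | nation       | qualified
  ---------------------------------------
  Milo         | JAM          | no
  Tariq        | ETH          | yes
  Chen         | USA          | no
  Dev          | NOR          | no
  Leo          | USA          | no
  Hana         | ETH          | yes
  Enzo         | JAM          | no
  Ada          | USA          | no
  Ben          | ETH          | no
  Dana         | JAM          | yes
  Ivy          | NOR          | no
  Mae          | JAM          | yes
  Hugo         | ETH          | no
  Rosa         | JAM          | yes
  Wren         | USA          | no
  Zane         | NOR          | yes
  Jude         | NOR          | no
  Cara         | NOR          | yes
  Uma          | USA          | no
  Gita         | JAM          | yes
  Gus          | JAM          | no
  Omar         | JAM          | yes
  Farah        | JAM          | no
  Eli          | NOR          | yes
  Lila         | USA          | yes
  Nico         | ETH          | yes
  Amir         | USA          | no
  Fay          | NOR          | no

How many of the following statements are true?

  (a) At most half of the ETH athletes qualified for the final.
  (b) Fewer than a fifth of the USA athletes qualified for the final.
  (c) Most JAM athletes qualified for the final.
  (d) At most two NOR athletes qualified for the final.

2

(a) ETH: |A| = 5, |A ∩ B| = 3; needs |A ∩ B| ≤ |A ∖ B| — false.
(b) USA: |A| = 7, |A ∩ B| = 1; needs |A ∩ B| / |A| < 1/5 — true.
(c) JAM: |A| = 9, |A ∩ B| = 5; needs |A ∩ B| > |A ∖ B| — true.
(d) NOR: |A| = 7, |A ∩ B| = 3; needs |A ∩ B| ≤ 2 — false.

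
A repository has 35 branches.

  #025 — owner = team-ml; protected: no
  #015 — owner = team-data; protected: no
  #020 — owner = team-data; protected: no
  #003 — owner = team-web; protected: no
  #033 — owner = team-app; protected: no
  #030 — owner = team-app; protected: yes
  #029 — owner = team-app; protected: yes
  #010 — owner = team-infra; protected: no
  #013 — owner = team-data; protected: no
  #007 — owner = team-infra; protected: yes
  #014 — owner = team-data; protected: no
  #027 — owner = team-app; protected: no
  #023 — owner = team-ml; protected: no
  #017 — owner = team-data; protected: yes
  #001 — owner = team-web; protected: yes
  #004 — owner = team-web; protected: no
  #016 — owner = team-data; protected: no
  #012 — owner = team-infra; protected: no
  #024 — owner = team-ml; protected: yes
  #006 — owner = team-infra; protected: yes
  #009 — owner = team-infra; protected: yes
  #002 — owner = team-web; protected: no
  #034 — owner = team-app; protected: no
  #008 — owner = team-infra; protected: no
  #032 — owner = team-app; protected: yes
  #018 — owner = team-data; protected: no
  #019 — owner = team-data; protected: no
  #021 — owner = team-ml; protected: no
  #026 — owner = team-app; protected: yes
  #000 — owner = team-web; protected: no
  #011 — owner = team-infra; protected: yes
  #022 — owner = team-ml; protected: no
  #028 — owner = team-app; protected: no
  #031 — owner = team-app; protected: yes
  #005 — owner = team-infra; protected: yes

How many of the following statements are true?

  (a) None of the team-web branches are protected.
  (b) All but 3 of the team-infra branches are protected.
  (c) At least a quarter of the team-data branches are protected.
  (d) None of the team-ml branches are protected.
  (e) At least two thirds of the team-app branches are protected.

1

(a) team-web: |A| = 5, |A ∩ B| = 1; needs A ∩ B = ∅ (|A ∩ B| = 0) — false.
(b) team-infra: |A| = 8, |A ∩ B| = 5; needs |A ∖ B| = 3 — true.
(c) team-data: |A| = 8, |A ∩ B| = 1; needs |A ∩ B| / |A| ≥ 1/4 — false.
(d) team-ml: |A| = 5, |A ∩ B| = 1; needs A ∩ B = ∅ (|A ∩ B| = 0) — false.
(e) team-app: |A| = 9, |A ∩ B| = 5; needs |A ∩ B| / |A| ≥ 2/3 — false.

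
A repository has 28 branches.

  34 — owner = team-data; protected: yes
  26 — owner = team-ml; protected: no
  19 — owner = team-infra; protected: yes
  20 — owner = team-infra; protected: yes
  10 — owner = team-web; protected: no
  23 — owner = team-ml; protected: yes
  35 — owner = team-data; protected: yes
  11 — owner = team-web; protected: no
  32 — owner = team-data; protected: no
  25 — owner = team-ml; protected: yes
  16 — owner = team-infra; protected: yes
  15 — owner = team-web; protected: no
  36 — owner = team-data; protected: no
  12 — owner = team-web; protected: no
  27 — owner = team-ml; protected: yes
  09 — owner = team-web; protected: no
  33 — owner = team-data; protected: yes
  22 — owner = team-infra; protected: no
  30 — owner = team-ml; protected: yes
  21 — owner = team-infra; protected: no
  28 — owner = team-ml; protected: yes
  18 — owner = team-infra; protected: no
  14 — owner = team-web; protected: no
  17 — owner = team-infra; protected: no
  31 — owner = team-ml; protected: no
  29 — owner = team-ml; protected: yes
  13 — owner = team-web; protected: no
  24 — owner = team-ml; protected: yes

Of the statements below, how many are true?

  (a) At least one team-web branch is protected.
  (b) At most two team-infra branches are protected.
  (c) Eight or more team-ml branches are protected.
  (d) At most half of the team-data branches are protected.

0

(a) team-web: |A| = 7, |A ∩ B| = 0; needs A ∩ B ≠ ∅ (|A ∩ B| ≥ 1) — false.
(b) team-infra: |A| = 7, |A ∩ B| = 3; needs |A ∩ B| ≤ 2 — false.
(c) team-ml: |A| = 9, |A ∩ B| = 7; needs |A ∩ B| ≥ 8 — false.
(d) team-data: |A| = 5, |A ∩ B| = 3; needs |A ∩ B| ≤ |A ∖ B| — false.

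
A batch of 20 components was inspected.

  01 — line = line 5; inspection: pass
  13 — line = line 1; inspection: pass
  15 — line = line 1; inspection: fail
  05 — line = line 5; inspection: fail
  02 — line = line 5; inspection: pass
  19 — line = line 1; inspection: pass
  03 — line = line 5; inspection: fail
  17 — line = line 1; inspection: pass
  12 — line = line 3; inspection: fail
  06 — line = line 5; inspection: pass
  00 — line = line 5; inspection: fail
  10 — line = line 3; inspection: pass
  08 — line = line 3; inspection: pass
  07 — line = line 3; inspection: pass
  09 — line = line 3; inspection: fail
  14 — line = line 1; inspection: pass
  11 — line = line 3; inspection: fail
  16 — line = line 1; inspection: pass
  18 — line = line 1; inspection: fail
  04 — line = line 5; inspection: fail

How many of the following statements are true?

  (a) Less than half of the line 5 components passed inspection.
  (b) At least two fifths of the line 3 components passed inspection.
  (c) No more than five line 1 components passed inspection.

(a) line 5: |A| = 7, |A ∩ B| = 3; needs |A ∩ B| < |A ∖ B| — true.
(b) line 3: |A| = 6, |A ∩ B| = 3; needs |A ∩ B| / |A| ≥ 2/5 — true.
(c) line 1: |A| = 7, |A ∩ B| = 5; needs |A ∩ B| ≤ 5 — true.

3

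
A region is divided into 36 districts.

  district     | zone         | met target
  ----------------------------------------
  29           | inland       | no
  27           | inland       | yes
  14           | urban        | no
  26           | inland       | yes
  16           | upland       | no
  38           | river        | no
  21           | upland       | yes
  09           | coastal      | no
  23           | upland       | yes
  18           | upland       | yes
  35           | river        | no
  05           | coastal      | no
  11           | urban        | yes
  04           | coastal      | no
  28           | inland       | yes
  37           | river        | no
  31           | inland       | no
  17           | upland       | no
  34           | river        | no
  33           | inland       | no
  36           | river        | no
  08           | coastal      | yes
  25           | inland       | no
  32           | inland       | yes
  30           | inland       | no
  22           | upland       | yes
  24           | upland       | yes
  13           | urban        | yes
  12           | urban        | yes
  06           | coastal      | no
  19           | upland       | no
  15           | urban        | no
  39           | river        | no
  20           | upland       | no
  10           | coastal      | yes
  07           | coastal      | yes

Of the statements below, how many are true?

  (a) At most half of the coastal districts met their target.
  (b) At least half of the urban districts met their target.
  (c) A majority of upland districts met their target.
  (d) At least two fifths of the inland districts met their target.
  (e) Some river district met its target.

(a) coastal: |A| = 7, |A ∩ B| = 3; needs |A ∩ B| ≤ |A ∖ B| — true.
(b) urban: |A| = 5, |A ∩ B| = 3; needs |A ∩ B| ≥ |A ∖ B| — true.
(c) upland: |A| = 9, |A ∩ B| = 5; needs |A ∩ B| > |A ∖ B| — true.
(d) inland: |A| = 9, |A ∩ B| = 4; needs |A ∩ B| / |A| ≥ 2/5 — true.
(e) river: |A| = 6, |A ∩ B| = 0; needs A ∩ B ≠ ∅ (|A ∩ B| ≥ 1) — false.

4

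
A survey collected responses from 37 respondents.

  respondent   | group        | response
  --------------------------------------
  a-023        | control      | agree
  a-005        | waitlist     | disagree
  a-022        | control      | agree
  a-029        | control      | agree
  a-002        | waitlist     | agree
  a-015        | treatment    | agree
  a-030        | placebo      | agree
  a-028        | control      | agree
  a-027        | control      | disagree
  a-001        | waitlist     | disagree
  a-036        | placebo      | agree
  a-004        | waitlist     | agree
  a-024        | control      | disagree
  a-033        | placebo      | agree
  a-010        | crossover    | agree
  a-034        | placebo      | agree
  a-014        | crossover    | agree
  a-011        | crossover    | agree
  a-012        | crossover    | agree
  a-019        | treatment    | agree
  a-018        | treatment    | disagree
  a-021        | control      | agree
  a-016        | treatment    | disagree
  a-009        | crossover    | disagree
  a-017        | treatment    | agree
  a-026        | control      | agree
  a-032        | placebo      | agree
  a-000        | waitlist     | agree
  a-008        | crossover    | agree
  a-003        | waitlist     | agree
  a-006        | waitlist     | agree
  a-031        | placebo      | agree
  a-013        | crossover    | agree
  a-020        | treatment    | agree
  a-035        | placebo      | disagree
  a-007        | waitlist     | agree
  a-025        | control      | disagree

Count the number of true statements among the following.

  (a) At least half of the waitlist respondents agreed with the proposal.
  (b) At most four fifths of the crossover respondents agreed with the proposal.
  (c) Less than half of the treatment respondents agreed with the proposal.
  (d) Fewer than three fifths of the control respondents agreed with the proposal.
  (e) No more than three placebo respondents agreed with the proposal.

1

(a) waitlist: |A| = 8, |A ∩ B| = 6; needs |A ∩ B| ≥ |A ∖ B| — true.
(b) crossover: |A| = 7, |A ∩ B| = 6; needs |A ∩ B| / |A| ≤ 4/5 — false.
(c) treatment: |A| = 6, |A ∩ B| = 4; needs |A ∩ B| < |A ∖ B| — false.
(d) control: |A| = 9, |A ∩ B| = 6; needs |A ∩ B| / |A| < 3/5 — false.
(e) placebo: |A| = 7, |A ∩ B| = 6; needs |A ∩ B| ≤ 3 — false.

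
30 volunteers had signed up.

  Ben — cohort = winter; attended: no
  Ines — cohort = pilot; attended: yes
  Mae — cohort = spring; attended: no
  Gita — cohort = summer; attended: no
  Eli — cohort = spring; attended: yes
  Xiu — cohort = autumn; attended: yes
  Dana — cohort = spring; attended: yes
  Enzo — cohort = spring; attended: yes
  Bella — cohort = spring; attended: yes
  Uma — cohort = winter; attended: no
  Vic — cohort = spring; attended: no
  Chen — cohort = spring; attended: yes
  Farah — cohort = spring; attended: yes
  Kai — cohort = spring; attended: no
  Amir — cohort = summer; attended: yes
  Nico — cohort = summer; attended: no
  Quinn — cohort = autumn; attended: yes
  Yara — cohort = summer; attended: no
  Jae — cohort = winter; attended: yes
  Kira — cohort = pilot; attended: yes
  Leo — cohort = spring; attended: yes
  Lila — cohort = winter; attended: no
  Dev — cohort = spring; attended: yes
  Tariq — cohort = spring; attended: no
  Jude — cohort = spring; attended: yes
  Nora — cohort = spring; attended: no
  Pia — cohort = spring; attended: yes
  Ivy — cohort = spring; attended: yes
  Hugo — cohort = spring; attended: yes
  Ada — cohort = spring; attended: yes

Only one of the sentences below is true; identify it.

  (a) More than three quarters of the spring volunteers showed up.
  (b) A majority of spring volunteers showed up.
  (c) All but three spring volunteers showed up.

|A| = 18, |A ∩ B| = 13, |A ∖ B| = 5.
(a) requires |A ∩ B| / |A| > 3/4: false.
(b) requires |A ∩ B| > |A ∖ B|: true.
(c) requires |A ∖ B| = 3: false.

(b)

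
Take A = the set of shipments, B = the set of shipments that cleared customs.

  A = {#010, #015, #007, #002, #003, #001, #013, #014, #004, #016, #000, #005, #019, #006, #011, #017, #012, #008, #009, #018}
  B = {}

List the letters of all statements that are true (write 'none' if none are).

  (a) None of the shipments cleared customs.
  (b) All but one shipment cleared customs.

|A| = 20, |A ∩ B| = 0, |A ∖ B| = 20.
(a) A ∩ B = ∅ (|A ∩ B| = 0): holds.
(b) |A ∖ B| = 1: fails.

(a)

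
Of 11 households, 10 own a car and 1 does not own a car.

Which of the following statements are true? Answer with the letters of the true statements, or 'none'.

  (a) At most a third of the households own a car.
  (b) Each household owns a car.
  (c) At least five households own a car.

(c)

|A| = 11, |A ∩ B| = 10, |A ∖ B| = 1.
(a) |A ∩ B| / |A| ≤ 1/3: fails.
(b) A ⊆ B, i.e. every element of A is in B (|A ∖ B| = 0): fails.
(c) |A ∩ B| ≥ 5: holds.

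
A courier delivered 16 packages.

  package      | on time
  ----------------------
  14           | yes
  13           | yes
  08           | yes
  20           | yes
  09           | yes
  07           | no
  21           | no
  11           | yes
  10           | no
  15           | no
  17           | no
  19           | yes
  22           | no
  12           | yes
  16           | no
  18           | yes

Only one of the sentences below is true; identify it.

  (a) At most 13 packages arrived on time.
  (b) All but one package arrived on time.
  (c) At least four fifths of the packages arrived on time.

(a)

|A| = 16, |A ∩ B| = 9, |A ∖ B| = 7.
(a) requires |A ∩ B| ≤ 13: true.
(b) requires |A ∖ B| = 1: false.
(c) requires |A ∩ B| / |A| ≥ 4/5: false.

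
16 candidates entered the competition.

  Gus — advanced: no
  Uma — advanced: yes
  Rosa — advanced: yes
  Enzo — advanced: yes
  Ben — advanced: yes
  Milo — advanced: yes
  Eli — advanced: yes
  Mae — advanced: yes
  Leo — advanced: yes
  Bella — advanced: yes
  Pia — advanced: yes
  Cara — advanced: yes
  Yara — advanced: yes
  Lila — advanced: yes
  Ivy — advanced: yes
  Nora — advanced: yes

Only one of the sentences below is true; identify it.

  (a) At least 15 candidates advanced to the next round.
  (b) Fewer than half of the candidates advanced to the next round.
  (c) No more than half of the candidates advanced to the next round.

(a)

|A| = 16, |A ∩ B| = 15, |A ∖ B| = 1.
(a) requires |A ∩ B| ≥ 15: true.
(b) requires |A ∩ B| < |A ∖ B|: false.
(c) requires |A ∩ B| ≤ |A ∖ B|: false.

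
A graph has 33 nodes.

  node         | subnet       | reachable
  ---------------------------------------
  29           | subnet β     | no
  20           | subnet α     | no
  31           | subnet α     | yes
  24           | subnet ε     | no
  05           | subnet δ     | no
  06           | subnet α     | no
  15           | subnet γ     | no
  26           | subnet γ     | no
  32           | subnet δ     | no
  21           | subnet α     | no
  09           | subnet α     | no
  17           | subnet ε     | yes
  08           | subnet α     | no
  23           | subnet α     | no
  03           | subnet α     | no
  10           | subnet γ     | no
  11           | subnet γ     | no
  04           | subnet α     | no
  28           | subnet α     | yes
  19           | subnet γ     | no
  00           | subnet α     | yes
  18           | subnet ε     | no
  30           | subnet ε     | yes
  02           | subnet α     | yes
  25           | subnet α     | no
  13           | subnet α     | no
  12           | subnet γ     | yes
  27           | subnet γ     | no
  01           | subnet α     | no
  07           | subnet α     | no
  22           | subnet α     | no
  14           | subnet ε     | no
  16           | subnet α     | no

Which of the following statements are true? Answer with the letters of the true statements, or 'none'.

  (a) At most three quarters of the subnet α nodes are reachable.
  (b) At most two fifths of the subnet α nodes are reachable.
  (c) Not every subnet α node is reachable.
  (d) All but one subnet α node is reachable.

(a), (b), (c)

|A| = 18, |A ∩ B| = 4, |A ∖ B| = 14.
(a) |A ∩ B| / |A| ≤ 3/4: holds.
(b) |A ∩ B| / |A| ≤ 2/5: holds.
(c) A ⊄ B (|A ∖ B| ≥ 1): holds.
(d) |A ∖ B| = 1: fails.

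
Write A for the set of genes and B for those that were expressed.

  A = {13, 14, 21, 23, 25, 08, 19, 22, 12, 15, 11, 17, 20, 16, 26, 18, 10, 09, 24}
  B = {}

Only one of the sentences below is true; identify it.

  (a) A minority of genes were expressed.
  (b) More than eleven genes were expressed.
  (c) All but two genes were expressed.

(a)

|A| = 19, |A ∩ B| = 0, |A ∖ B| = 19.
(a) requires |A ∩ B| < |A ∖ B|: true.
(b) requires |A ∩ B| > 11: false.
(c) requires |A ∖ B| = 2: false.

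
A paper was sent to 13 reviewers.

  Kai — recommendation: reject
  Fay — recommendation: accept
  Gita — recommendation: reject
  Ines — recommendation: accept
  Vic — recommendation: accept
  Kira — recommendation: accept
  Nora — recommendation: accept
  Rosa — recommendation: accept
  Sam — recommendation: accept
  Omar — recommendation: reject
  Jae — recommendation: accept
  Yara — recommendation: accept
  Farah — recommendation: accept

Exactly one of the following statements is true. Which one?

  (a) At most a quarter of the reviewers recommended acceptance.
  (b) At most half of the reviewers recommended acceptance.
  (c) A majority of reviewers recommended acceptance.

(c)

|A| = 13, |A ∩ B| = 10, |A ∖ B| = 3.
(a) requires |A ∩ B| / |A| ≤ 1/4: false.
(b) requires |A ∩ B| ≤ |A ∖ B|: false.
(c) requires |A ∩ B| > |A ∖ B|: true.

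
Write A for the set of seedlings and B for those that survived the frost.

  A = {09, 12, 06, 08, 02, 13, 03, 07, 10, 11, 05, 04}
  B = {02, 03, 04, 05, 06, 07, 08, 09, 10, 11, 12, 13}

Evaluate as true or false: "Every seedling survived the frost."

True

Truth condition: A ⊆ B, i.e. every element of A is in B (|A ∖ B| = 0).
A (the restrictor) = {09, 12, 06, 08, 02, 13, 03, 07, 10, 11, 05, 04}, |A| = 12.
A ∖ B = {}, so |A ∖ B| = 0.
So the statement is true.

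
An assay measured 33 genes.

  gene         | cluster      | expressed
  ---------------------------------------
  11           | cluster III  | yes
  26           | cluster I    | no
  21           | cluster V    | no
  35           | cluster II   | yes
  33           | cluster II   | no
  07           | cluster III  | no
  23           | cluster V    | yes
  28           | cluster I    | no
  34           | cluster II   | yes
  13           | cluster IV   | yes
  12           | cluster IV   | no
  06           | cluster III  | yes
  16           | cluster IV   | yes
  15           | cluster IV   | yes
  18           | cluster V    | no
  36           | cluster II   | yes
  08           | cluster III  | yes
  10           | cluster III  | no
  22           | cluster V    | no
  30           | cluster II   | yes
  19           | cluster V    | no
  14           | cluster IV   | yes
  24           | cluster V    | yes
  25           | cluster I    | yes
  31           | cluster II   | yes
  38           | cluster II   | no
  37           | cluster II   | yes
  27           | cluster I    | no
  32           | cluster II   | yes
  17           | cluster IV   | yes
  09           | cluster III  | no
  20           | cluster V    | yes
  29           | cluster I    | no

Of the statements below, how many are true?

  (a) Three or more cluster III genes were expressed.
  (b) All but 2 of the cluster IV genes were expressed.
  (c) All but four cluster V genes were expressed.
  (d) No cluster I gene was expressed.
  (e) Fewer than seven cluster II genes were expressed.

(a) cluster III: |A| = 6, |A ∩ B| = 3; needs |A ∩ B| ≥ 3 — true.
(b) cluster IV: |A| = 6, |A ∩ B| = 5; needs |A ∖ B| = 2 — false.
(c) cluster V: |A| = 7, |A ∩ B| = 3; needs |A ∖ B| = 4 — true.
(d) cluster I: |A| = 5, |A ∩ B| = 1; needs A ∩ B = ∅ (|A ∩ B| = 0) — false.
(e) cluster II: |A| = 9, |A ∩ B| = 7; needs |A ∩ B| < 7 — false.

2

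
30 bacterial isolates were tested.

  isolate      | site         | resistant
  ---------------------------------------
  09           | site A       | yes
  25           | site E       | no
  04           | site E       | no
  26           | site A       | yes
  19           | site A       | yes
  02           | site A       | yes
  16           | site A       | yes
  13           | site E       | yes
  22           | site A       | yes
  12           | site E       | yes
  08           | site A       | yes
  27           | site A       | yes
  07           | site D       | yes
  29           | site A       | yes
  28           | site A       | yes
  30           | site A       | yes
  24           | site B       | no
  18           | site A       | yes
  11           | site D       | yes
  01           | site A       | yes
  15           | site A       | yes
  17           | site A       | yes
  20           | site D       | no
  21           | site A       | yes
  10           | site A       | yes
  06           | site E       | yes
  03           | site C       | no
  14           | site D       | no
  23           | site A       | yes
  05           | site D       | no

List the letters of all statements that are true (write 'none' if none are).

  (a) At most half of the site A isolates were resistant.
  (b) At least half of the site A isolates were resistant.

(b)

|A| = 18, |A ∩ B| = 18, |A ∖ B| = 0.
(a) |A ∩ B| ≤ |A ∖ B|: fails.
(b) |A ∩ B| ≥ |A ∖ B|: holds.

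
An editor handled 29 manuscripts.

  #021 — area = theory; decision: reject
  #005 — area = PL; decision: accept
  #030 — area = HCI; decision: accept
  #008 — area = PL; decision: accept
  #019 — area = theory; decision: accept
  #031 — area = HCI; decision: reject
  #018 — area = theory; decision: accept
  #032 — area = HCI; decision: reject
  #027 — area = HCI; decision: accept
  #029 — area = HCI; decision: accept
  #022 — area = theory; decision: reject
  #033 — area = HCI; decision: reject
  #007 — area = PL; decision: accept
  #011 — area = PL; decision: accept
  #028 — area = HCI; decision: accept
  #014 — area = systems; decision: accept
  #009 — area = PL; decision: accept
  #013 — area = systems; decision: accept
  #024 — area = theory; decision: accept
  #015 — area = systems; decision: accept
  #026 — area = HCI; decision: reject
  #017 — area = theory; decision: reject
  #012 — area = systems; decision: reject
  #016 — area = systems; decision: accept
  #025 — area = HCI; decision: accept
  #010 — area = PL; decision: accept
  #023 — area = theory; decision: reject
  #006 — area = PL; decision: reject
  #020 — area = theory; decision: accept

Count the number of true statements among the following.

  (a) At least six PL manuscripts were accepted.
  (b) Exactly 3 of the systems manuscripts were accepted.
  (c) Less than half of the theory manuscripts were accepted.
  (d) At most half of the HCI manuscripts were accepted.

1

(a) PL: |A| = 7, |A ∩ B| = 6; needs |A ∩ B| ≥ 6 — true.
(b) systems: |A| = 5, |A ∩ B| = 4; needs |A ∩ B| = 3 — false.
(c) theory: |A| = 8, |A ∩ B| = 4; needs |A ∩ B| < |A ∖ B| — false.
(d) HCI: |A| = 9, |A ∩ B| = 5; needs |A ∩ B| ≤ |A ∖ B| — false.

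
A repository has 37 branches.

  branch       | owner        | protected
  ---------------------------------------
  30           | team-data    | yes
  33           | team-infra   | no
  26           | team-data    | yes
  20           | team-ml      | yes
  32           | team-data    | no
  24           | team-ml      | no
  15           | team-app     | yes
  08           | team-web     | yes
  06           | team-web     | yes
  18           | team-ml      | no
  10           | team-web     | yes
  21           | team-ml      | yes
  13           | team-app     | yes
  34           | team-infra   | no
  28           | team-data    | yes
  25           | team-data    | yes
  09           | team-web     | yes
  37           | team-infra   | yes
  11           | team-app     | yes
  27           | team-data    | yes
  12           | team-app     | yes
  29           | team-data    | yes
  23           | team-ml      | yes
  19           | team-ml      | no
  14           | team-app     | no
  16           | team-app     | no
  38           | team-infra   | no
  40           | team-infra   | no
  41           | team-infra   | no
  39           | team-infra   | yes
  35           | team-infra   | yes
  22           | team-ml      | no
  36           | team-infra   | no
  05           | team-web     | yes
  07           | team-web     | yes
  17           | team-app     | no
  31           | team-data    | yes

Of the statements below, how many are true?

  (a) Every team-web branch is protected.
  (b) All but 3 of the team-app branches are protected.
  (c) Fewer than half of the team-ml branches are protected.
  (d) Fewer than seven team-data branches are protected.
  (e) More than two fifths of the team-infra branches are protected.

3

(a) team-web: |A| = 6, |A ∩ B| = 6; needs A ⊆ B, i.e. every element of A is in B (|A ∖ B| = 0) — true.
(b) team-app: |A| = 7, |A ∩ B| = 4; needs |A ∖ B| = 3 — true.
(c) team-ml: |A| = 7, |A ∩ B| = 3; needs |A ∩ B| < |A ∖ B| — true.
(d) team-data: |A| = 8, |A ∩ B| = 7; needs |A ∩ B| < 7 — false.
(e) team-infra: |A| = 9, |A ∩ B| = 3; needs |A ∩ B| / |A| > 2/5 — false.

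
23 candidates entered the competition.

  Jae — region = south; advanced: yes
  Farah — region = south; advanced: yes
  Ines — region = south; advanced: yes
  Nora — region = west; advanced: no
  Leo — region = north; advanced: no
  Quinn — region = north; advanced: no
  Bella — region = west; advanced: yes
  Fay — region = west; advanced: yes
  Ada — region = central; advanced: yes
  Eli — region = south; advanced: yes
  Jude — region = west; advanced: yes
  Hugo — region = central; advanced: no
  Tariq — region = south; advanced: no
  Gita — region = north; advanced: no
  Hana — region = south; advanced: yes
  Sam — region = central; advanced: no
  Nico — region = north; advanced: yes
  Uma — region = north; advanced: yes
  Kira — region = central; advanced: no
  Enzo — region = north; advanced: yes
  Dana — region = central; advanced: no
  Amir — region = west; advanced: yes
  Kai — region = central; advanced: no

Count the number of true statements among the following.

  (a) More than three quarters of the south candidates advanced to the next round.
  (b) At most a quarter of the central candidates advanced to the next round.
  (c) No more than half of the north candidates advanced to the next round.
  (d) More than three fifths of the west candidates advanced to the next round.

(a) south: |A| = 6, |A ∩ B| = 5; needs |A ∩ B| / |A| > 3/4 — true.
(b) central: |A| = 6, |A ∩ B| = 1; needs |A ∩ B| / |A| ≤ 1/4 — true.
(c) north: |A| = 6, |A ∩ B| = 3; needs |A ∩ B| ≤ |A ∖ B| — true.
(d) west: |A| = 5, |A ∩ B| = 4; needs |A ∩ B| / |A| > 3/5 — true.

4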